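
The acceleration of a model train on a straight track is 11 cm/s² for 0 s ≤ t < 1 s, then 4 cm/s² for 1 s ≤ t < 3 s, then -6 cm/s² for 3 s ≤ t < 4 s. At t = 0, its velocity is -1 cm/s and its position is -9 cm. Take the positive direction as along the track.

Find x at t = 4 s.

On each constant-a segment, Δv = aΔt and Δx = v₀Δt + ½aΔt²; chain segment to segment.
0–1 s: v starts -1 cm/s; Δx = -1·1 + ½·11·1² = 4.5 cm; v ends 10 cm/s.
1–3 s: v starts 10 cm/s; Δx = 10·2 + ½·4·2² = 28 cm; v ends 18 cm/s.
3–4 s: v starts 18 cm/s; Δx = 18·1 + ½·-6·1² = 15 cm; v ends 12 cm/s.
x(4) = -9 + Σ Δx = 38.5 cm.

38.5 cm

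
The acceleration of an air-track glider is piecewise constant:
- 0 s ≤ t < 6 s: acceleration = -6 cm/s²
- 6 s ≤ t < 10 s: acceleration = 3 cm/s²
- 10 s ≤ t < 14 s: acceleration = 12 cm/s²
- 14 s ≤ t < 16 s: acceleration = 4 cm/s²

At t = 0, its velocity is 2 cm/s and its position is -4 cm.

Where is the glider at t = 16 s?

On each constant-a segment, Δv = aΔt and Δx = v₀Δt + ½aΔt²; chain segment to segment.
0–6 s: v starts 2 cm/s; Δx = 2·6 + ½·-6·6² = -96 cm; v ends -34 cm/s.
6–10 s: v starts -34 cm/s; Δx = -34·4 + ½·3·4² = -112 cm; v ends -22 cm/s.
10–14 s: v starts -22 cm/s; Δx = -22·4 + ½·12·4² = 8 cm; v ends 26 cm/s.
14–16 s: v starts 26 cm/s; Δx = 26·2 + ½·4·2² = 60 cm; v ends 34 cm/s.
x(16) = -4 + Σ Δx = -144 cm.

-144 cm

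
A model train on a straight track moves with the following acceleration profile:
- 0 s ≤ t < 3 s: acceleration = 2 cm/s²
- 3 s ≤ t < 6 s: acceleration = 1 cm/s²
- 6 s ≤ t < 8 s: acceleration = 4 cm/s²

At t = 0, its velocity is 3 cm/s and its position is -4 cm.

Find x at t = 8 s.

77.5 cm

On each constant-a segment, Δv = aΔt and Δx = v₀Δt + ½aΔt²; chain segment to segment.
0–3 s: v starts 3 cm/s; Δx = 3·3 + ½·2·3² = 18 cm; v ends 9 cm/s.
3–6 s: v starts 9 cm/s; Δx = 9·3 + ½·1·3² = 31.5 cm; v ends 12 cm/s.
6–8 s: v starts 12 cm/s; Δx = 12·2 + ½·4·2² = 32 cm; v ends 20 cm/s.
x(8) = -4 + Σ Δx = 77.5 cm.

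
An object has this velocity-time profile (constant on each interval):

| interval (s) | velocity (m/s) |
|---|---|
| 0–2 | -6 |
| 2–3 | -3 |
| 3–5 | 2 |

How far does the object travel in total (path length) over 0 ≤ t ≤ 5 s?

19 m

Total distance travelled is ∫|v| dt — sum the magnitudes of each area piece.
0–2 s: |-6| × 2 = 12 m
2–3 s: |-3| × 1 = 3 m
3–5 s: |2| × 2 = 4 m
Total distance = 19 m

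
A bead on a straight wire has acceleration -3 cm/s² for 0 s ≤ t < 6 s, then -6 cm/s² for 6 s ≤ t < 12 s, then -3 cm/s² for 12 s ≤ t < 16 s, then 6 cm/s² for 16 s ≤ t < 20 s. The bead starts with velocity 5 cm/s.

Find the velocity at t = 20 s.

Δv equals the area under the a-t graph; then v = v₀ + Δv.
0–6 s: -3 × 6 = -18 cm/s
6–12 s: -6 × 6 = -36 cm/s
12–16 s: -3 × 4 = -12 cm/s
16–20 s: 6 × 4 = 24 cm/s
Δv = -42 cm/s, so v(20) = 5 + (-42) = -37 cm/s.

-37 cm/s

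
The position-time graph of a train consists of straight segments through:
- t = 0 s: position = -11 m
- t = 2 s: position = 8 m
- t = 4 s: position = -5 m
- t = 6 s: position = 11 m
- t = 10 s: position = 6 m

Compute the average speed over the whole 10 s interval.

Average speed = (total path length)/(elapsed time); on a piecewise-linear x-t graph the path length is Σ|Δx|.
0–2 s: |Δx| = |8 − -11| = 19 m
2–4 s: |Δx| = |-5 − 8| = 13 m
4–6 s: |Δx| = |11 − -5| = 16 m
6–10 s: |Δx| = |6 − 11| = 5 m
Total path = 53 m; average speed = 53/10 = 5.3 m/s.

5.3 m/s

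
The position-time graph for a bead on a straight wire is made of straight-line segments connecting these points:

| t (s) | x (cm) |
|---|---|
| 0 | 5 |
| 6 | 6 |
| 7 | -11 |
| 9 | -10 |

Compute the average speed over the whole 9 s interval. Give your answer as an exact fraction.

19/9 cm/s

Average speed = (total path length)/(elapsed time); on a piecewise-linear x-t graph the path length is Σ|Δx|.
0–6 s: |Δx| = |6 − 5| = 1 cm
6–7 s: |Δx| = |-11 − 6| = 17 cm
7–9 s: |Δx| = |-10 − -11| = 1 cm
Total path = 19 cm; average speed = 19/9 = 19/9 cm/s.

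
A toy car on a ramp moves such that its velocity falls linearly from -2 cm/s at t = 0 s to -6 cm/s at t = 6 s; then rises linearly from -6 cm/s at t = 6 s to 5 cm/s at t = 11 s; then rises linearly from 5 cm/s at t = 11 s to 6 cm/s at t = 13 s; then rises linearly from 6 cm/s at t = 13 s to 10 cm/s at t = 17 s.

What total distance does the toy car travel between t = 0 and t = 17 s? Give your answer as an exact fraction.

1779/22 cm

Distance (not displacement) is the total path length: add the absolute areas under v-t.
0–6 s: |½(-2 + -6)(6)| = 24 cm
6–11 s: v = 0 at t = 96/11 s; triangle areas 90/11 + 125/22 = 305/22 cm
11–13 s: |½(5 + 6)(2)| = 11 cm
13–17 s: |½(6 + 10)(4)| = 32 cm
Total distance = 1779/22 cm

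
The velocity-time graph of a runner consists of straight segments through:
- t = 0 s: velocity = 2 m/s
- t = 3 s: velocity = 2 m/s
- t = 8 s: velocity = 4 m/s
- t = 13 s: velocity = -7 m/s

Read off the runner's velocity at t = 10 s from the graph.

On 8–13 s the graph is linear from 4 to -7 m/s: v(10) = 4 + (-7 − 4)·(10 − 8)/(13 − 8) = -0.4 m/s.

-0.4 m/s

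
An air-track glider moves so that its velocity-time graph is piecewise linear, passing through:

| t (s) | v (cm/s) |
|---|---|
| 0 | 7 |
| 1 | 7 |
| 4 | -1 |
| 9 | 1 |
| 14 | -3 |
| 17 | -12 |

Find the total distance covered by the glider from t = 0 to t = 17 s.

47.625 cm

Total distance travelled is ∫|v| dt — sum the magnitudes of each area piece.
0–1 s: |7| × 1 = 7 cm
1–4 s: v = 0 at t = 3.625 s; triangle areas 9.1875 + 0.1875 = 9.375 cm
4–9 s: v = 0 at t = 6.5 s; triangle areas 1.25 + 1.25 = 2.5 cm
9–14 s: v = 0 at t = 10.25 s; triangle areas 0.625 + 5.625 = 6.25 cm
14–17 s: |½(-3 + -12)(3)| = 22.5 cm
Total distance = 47.625 cm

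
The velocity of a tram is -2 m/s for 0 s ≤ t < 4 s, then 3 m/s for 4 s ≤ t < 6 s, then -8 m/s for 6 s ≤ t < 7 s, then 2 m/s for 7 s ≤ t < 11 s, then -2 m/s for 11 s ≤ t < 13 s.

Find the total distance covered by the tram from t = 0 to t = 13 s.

Distance (not displacement) is the total path length: add the absolute areas under v-t.
0–4 s: |-2| × 4 = 8 m
4–6 s: |3| × 2 = 6 m
6–7 s: |-8| × 1 = 8 m
7–11 s: |2| × 4 = 8 m
11–13 s: |-2| × 2 = 4 m
Total distance = 34 m

34 m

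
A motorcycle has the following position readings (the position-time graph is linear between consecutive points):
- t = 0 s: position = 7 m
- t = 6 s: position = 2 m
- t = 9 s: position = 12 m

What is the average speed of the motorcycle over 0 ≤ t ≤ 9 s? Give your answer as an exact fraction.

Average speed = (total path length)/(elapsed time); on a piecewise-linear x-t graph the path length is Σ|Δx|.
0–6 s: |Δx| = |2 − 7| = 5 m
6–9 s: |Δx| = |12 − 2| = 10 m
Total path = 15 m; average speed = 15/9 = 5/3 m/s.

5/3 m/s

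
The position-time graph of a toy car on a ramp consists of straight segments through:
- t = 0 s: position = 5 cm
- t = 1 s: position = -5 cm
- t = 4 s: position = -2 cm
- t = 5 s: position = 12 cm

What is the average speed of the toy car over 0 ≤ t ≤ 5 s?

Average speed = (total path length)/(elapsed time); on a piecewise-linear x-t graph the path length is Σ|Δx|.
0–1 s: |Δx| = |-5 − 5| = 10 cm
1–4 s: |Δx| = |-2 − -5| = 3 cm
4–5 s: |Δx| = |12 − -2| = 14 cm
Total path = 27 cm; average speed = 27/5 = 5.4 cm/s.

5.4 cm/s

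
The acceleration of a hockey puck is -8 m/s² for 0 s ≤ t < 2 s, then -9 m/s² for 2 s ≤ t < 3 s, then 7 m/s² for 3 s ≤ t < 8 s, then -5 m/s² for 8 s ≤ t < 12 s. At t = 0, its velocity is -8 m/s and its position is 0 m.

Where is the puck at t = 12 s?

On each constant-a segment, Δv = aΔt and Δx = v₀Δt + ½aΔt²; chain segment to segment.
0–2 s: v starts -8 m/s; Δx = -8·2 + ½·-8·2² = -32 m; v ends -24 m/s.
2–3 s: v starts -24 m/s; Δx = -24·1 + ½·-9·1² = -28.5 m; v ends -33 m/s.
3–8 s: v starts -33 m/s; Δx = -33·5 + ½·7·5² = -77.5 m; v ends 2 m/s.
8–12 s: v starts 2 m/s; Δx = 2·4 + ½·-5·4² = -32 m; v ends -18 m/s.
x(12) = 0 + Σ Δx = -170 m.

-170 m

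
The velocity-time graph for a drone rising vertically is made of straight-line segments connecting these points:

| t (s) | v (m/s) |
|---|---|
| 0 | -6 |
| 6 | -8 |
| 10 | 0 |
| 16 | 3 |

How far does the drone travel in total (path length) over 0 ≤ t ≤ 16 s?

Total distance travelled is ∫|v| dt — sum the magnitudes of each area piece.
0–6 s: |½(-6 + -8)(6)| = 42 m
6–10 s: |½(-8 + 0)(4)| = 16 m
10–16 s: |½(0 + 3)(6)| = 9 m
Total distance = 67 m

67 m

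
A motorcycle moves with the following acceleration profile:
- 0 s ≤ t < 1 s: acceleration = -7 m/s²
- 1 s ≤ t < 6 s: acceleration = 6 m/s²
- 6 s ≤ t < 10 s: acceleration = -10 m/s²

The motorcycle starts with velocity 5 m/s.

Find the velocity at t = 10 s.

-12 m/s

Δv equals the area under the a-t graph; then v = v₀ + Δv.
0–1 s: -7 × 1 = -7 m/s
1–6 s: 6 × 5 = 30 m/s
6–10 s: -10 × 4 = -40 m/s
Δv = -17 m/s, so v(10) = 5 + (-17) = -12 m/s.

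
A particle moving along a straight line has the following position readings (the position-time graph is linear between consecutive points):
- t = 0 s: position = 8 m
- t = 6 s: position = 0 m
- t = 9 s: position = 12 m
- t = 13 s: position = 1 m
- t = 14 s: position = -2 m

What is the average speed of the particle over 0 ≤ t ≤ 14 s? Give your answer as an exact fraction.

17/7 m/s

Average speed = (total path length)/(elapsed time); on a piecewise-linear x-t graph the path length is Σ|Δx|.
0–6 s: |Δx| = |0 − 8| = 8 m
6–9 s: |Δx| = |12 − 0| = 12 m
9–13 s: |Δx| = |1 − 12| = 11 m
13–14 s: |Δx| = |-2 − 1| = 3 m
Total path = 34 m; average speed = 34/14 = 17/7 m/s.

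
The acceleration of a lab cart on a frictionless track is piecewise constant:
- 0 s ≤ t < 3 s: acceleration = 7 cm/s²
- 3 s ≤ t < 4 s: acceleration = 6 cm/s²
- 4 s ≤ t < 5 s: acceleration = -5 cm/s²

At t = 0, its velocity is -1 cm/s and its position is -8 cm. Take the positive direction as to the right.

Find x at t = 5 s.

On each constant-a segment, Δv = aΔt and Δx = v₀Δt + ½aΔt²; chain segment to segment.
0–3 s: v starts -1 cm/s; Δx = -1·3 + ½·7·3² = 28.5 cm; v ends 20 cm/s.
3–4 s: v starts 20 cm/s; Δx = 20·1 + ½·6·1² = 23 cm; v ends 26 cm/s.
4–5 s: v starts 26 cm/s; Δx = 26·1 + ½·-5·1² = 23.5 cm; v ends 21 cm/s.
x(5) = -8 + Σ Δx = 67 cm.

67 cm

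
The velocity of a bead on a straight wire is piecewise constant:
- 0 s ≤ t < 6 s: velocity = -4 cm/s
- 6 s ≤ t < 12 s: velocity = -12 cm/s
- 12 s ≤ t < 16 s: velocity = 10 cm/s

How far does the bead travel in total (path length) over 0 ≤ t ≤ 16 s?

136 cm

Distance (not displacement) is the total path length: add the absolute areas under v-t.
0–6 s: |-4| × 6 = 24 cm
6–12 s: |-12| × 6 = 72 cm
12–16 s: |10| × 4 = 40 cm
Total distance = 136 cm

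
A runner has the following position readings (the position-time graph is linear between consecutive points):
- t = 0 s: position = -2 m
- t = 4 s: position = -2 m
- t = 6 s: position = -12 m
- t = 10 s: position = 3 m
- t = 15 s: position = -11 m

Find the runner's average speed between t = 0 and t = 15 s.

2.6 m/s

Average speed = (total path length)/(elapsed time); on a piecewise-linear x-t graph the path length is Σ|Δx|.
0–4 s: |Δx| = |-2 − -2| = 0 m
4–6 s: |Δx| = |-12 − -2| = 10 m
6–10 s: |Δx| = |3 − -12| = 15 m
10–15 s: |Δx| = |-11 − 3| = 14 m
Total path = 39 m; average speed = 39/15 = 2.6 m/s.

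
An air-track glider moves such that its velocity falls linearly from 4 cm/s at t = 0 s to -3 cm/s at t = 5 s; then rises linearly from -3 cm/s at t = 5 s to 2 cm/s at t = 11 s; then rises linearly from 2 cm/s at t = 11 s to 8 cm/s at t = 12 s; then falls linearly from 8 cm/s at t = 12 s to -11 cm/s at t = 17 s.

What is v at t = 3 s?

On 0–5 s the graph is linear from 4 to -3 cm/s: v(3) = 4 + (-3 − 4)·(3 − 0)/(5 − 0) = -0.2 cm/s.

-0.2 cm/s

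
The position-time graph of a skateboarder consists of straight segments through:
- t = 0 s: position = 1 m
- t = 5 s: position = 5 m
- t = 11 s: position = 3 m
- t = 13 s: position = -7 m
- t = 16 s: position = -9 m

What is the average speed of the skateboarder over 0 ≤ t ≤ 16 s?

Average speed = (total path length)/(elapsed time); on a piecewise-linear x-t graph the path length is Σ|Δx|.
0–5 s: |Δx| = |5 − 1| = 4 m
5–11 s: |Δx| = |3 − 5| = 2 m
11–13 s: |Δx| = |-7 − 3| = 10 m
13–16 s: |Δx| = |-9 − -7| = 2 m
Total path = 18 m; average speed = 18/16 = 1.125 m/s.

1.125 m/s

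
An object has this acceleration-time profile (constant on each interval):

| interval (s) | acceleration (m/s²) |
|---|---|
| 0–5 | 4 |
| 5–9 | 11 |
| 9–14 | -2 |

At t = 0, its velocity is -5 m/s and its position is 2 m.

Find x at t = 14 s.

On each constant-a segment, Δv = aΔt and Δx = v₀Δt + ½aΔt²; chain segment to segment.
0–5 s: v starts -5 m/s; Δx = -5·5 + ½·4·5² = 25 m; v ends 15 m/s.
5–9 s: v starts 15 m/s; Δx = 15·4 + ½·11·4² = 148 m; v ends 59 m/s.
9–14 s: v starts 59 m/s; Δx = 59·5 + ½·-2·5² = 270 m; v ends 49 m/s.
x(14) = 2 + Σ Δx = 445 m.

445 m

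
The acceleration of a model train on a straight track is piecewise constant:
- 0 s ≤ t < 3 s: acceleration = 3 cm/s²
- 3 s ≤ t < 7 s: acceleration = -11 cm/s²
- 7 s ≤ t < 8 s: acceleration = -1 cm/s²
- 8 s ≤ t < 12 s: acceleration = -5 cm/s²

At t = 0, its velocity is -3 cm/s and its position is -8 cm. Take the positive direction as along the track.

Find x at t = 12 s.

-302 cm

On each constant-a segment, Δv = aΔt and Δx = v₀Δt + ½aΔt²; chain segment to segment.
0–3 s: v starts -3 cm/s; Δx = -3·3 + ½·3·3² = 4.5 cm; v ends 6 cm/s.
3–7 s: v starts 6 cm/s; Δx = 6·4 + ½·-11·4² = -64 cm; v ends -38 cm/s.
7–8 s: v starts -38 cm/s; Δx = -38·1 + ½·-1·1² = -38.5 cm; v ends -39 cm/s.
8–12 s: v starts -39 cm/s; Δx = -39·4 + ½·-5·4² = -196 cm; v ends -59 cm/s.
x(12) = -8 + Σ Δx = -302 cm.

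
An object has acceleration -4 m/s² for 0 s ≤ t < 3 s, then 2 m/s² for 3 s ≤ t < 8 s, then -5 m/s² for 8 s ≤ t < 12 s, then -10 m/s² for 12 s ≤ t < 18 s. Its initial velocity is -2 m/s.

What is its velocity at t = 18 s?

-84 m/s

Δv equals the area under the a-t graph; then v = v₀ + Δv.
0–3 s: -4 × 3 = -12 m/s
3–8 s: 2 × 5 = 10 m/s
8–12 s: -5 × 4 = -20 m/s
12–18 s: -10 × 6 = -60 m/s
Δv = -82 m/s, so v(18) = -2 + (-82) = -84 m/s.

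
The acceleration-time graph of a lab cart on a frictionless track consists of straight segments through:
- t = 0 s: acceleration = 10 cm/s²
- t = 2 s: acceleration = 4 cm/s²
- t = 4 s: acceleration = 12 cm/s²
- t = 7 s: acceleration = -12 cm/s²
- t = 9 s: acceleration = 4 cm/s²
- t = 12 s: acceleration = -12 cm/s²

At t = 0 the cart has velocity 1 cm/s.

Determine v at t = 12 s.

Δv equals the area under the a-t graph; then v = v₀ + Δv.
0–2 s: ½(10 + 4)(2) = 14 cm/s
2–4 s: ½(4 + 12)(2) = 16 cm/s
4–7 s: ½(12 + -12)(3) = 0 cm/s
7–9 s: ½(-12 + 4)(2) = -8 cm/s
9–12 s: ½(4 + -12)(3) = -12 cm/s
Δv = 10 cm/s, so v(12) = 1 + (10) = 11 cm/s.

11 cm/s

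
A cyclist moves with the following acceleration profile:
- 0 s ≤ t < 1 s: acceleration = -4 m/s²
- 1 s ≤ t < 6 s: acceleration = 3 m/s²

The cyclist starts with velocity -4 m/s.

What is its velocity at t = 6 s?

Δv equals the area under the a-t graph; then v = v₀ + Δv.
0–1 s: -4 × 1 = -4 m/s
1–6 s: 3 × 5 = 15 m/s
Δv = 11 m/s, so v(6) = -4 + (11) = 7 m/s.

7 m/s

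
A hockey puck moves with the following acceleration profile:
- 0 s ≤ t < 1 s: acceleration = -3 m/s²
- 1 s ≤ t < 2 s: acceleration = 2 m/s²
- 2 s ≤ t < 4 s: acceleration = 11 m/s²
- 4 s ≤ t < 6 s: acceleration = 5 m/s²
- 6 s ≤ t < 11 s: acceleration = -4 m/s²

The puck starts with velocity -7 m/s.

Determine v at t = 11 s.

4 m/s

Δv equals the area under the a-t graph; then v = v₀ + Δv.
0–1 s: -3 × 1 = -3 m/s
1–2 s: 2 × 1 = 2 m/s
2–4 s: 11 × 2 = 22 m/s
4–6 s: 5 × 2 = 10 m/s
6–11 s: -4 × 5 = -20 m/s
Δv = 11 m/s, so v(11) = -7 + (11) = 4 m/s.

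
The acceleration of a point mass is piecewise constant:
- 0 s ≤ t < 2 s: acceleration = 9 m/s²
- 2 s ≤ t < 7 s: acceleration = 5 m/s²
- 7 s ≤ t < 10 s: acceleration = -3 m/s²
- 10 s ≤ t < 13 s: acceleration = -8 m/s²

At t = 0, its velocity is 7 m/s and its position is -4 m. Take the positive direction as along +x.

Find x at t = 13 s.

On each constant-a segment, Δv = aΔt and Δx = v₀Δt + ½aΔt²; chain segment to segment.
0–2 s: v starts 7 m/s; Δx = 7·2 + ½·9·2² = 32 m; v ends 25 m/s.
2–7 s: v starts 25 m/s; Δx = 25·5 + ½·5·5² = 187.5 m; v ends 50 m/s.
7–10 s: v starts 50 m/s; Δx = 50·3 + ½·-3·3² = 136.5 m; v ends 41 m/s.
10–13 s: v starts 41 m/s; Δx = 41·3 + ½·-8·3² = 87 m; v ends 17 m/s.
x(13) = -4 + Σ Δx = 439 m.

439 m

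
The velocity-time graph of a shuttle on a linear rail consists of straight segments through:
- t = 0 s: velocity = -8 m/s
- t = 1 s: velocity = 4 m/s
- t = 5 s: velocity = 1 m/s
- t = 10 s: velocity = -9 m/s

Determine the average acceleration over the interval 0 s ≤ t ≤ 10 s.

-0.1 m/s²

Average acceleration = Δv/Δt = (-9 − -8)/(10 − 0) = -0.1 m/s².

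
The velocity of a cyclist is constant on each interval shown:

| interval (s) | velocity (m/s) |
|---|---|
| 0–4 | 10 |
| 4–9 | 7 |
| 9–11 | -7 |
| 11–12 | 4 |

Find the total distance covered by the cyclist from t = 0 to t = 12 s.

93 m

Distance (not displacement) is the total path length: add the absolute areas under v-t.
0–4 s: |10| × 4 = 40 m
4–9 s: |7| × 5 = 35 m
9–11 s: |-7| × 2 = 14 m
11–12 s: |4| × 1 = 4 m
Total distance = 93 m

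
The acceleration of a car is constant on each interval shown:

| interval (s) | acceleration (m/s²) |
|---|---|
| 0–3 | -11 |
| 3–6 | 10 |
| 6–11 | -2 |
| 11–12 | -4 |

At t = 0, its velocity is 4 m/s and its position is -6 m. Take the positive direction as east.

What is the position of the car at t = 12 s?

On each constant-a segment, Δv = aΔt and Δx = v₀Δt + ½aΔt²; chain segment to segment.
0–3 s: v starts 4 m/s; Δx = 4·3 + ½·-11·3² = -37.5 m; v ends -29 m/s.
3–6 s: v starts -29 m/s; Δx = -29·3 + ½·10·3² = -42 m; v ends 1 m/s.
6–11 s: v starts 1 m/s; Δx = 1·5 + ½·-2·5² = -20 m; v ends -9 m/s.
11–12 s: v starts -9 m/s; Δx = -9·1 + ½·-4·1² = -11 m; v ends -13 m/s.
x(12) = -6 + Σ Δx = -116.5 m.

-116.5 m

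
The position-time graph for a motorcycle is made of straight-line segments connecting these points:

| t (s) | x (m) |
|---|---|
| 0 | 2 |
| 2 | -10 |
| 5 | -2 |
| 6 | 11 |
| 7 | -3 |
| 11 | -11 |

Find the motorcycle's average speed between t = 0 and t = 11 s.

5 m/s

Average speed = (total path length)/(elapsed time); on a piecewise-linear x-t graph the path length is Σ|Δx|.
0–2 s: |Δx| = |-10 − 2| = 12 m
2–5 s: |Δx| = |-2 − -10| = 8 m
5–6 s: |Δx| = |11 − -2| = 13 m
6–7 s: |Δx| = |-3 − 11| = 14 m
7–11 s: |Δx| = |-11 − -3| = 8 m
Total path = 55 m; average speed = 55/11 = 5 m/s.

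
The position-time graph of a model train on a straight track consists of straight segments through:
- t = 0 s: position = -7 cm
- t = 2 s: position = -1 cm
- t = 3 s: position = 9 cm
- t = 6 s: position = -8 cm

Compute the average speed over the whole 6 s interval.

Average speed = (total path length)/(elapsed time); on a piecewise-linear x-t graph the path length is Σ|Δx|.
0–2 s: |Δx| = |-1 − -7| = 6 cm
2–3 s: |Δx| = |9 − -1| = 10 cm
3–6 s: |Δx| = |-8 − 9| = 17 cm
Total path = 33 cm; average speed = 33/6 = 5.5 cm/s.

5.5 cm/s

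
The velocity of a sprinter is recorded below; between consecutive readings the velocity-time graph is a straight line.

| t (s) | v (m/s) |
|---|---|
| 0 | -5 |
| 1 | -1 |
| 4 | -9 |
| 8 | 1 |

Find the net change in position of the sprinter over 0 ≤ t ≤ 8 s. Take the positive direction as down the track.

Net displacement equals the area under the velocity-time graph (areas below the axis count negative).
0–1 s: ½(-5 + -1)(1) = -3 m
1–4 s: ½(-1 + -9)(3) = -15 m
4–8 s: ½(-9 + 1)(4) = -16 m
Net displacement = -34 m

-34 m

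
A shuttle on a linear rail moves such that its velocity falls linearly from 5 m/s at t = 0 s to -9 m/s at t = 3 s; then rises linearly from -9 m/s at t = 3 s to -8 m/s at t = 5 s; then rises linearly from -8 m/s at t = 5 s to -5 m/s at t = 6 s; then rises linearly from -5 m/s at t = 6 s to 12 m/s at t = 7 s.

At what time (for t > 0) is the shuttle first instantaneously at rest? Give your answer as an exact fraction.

t = 15/14 s

v changes sign on 0–3 s (from 5 to -9); the graph is linear there, so v = 0 at t = 0 + (-5)·(3 − 0)/(-9 − 5) = 15/14 s.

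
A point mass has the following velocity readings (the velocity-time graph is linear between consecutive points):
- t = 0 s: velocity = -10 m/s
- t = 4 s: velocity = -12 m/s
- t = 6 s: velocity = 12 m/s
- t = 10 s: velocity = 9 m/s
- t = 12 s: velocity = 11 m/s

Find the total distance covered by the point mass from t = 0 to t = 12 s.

118 m

Total distance travelled is ∫|v| dt — sum the magnitudes of each area piece.
0–4 s: |½(-10 + -12)(4)| = 44 m
4–6 s: v = 0 at t = 5 s; triangle areas 6 + 6 = 12 m
6–10 s: |½(12 + 9)(4)| = 42 m
10–12 s: |½(9 + 11)(2)| = 20 m
Total distance = 118 m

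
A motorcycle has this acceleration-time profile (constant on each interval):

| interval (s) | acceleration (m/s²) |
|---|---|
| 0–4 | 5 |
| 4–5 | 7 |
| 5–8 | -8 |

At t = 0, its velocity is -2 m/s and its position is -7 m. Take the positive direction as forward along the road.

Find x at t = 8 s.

85.5 m

On each constant-a segment, Δv = aΔt and Δx = v₀Δt + ½aΔt²; chain segment to segment.
0–4 s: v starts -2 m/s; Δx = -2·4 + ½·5·4² = 32 m; v ends 18 m/s.
4–5 s: v starts 18 m/s; Δx = 18·1 + ½·7·1² = 21.5 m; v ends 25 m/s.
5–8 s: v starts 25 m/s; Δx = 25·3 + ½·-8·3² = 39 m; v ends 1 m/s.
x(8) = -7 + Σ Δx = 85.5 m.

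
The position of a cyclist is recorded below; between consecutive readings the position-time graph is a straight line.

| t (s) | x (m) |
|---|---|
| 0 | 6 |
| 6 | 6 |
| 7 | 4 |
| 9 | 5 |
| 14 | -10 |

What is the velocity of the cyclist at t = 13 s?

Velocity is the slope of the x-t graph on 9–14 s: (-10 − 5)/(14 − 9) = -3 m/s.

-3 m/s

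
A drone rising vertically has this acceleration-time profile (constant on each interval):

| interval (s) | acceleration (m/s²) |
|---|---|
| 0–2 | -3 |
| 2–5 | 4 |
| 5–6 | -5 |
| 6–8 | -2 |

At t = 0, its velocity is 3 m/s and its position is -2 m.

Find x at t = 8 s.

17.5 m

On each constant-a segment, Δv = aΔt and Δx = v₀Δt + ½aΔt²; chain segment to segment.
0–2 s: v starts 3 m/s; Δx = 3·2 + ½·-3·2² = 0 m; v ends -3 m/s.
2–5 s: v starts -3 m/s; Δx = -3·3 + ½·4·3² = 9 m; v ends 9 m/s.
5–6 s: v starts 9 m/s; Δx = 9·1 + ½·-5·1² = 6.5 m; v ends 4 m/s.
6–8 s: v starts 4 m/s; Δx = 4·2 + ½·-2·2² = 4 m; v ends 0 m/s.
x(8) = -2 + Σ Δx = 17.5 m.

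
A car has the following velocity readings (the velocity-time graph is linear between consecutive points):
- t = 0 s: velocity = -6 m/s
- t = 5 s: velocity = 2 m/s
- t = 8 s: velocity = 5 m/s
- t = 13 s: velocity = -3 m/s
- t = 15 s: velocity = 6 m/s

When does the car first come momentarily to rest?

v changes sign on 0–5 s (from -6 to 2); the graph is linear there, so v = 0 at t = 0 + (6)·(5 − 0)/(2 − -6) = 3.75 s.

t = 3.75 s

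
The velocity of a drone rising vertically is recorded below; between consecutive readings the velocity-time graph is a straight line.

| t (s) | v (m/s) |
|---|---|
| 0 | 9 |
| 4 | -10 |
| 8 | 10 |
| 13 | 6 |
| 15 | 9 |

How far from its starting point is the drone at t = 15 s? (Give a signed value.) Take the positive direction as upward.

53 m

Displacement is the signed area under the v-t curve.
0–4 s: ½(9 + -10)(4) = -2 m
4–8 s: ½(-10 + 10)(4) = 0 m
8–13 s: ½(10 + 6)(5) = 40 m
13–15 s: ½(6 + 9)(2) = 15 m
Net displacement = 53 m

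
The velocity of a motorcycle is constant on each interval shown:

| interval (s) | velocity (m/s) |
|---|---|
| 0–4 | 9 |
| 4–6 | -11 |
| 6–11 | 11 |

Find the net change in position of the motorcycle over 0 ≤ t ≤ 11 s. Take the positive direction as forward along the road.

69 m

Displacement is the signed area under the v-t curve.
0–4 s: 9 × 4 = 36 m
4–6 s: -11 × 2 = -22 m
6–11 s: 11 × 5 = 55 m
Net displacement = 69 m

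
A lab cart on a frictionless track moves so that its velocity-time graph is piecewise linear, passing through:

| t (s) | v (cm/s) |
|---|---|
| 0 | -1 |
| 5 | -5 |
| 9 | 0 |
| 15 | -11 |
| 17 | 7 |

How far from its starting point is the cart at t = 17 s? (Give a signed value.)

Displacement is the signed area under the v-t curve.
0–5 s: ½(-1 + -5)(5) = -15 cm
5–9 s: ½(-5 + 0)(4) = -10 cm
9–15 s: ½(0 + -11)(6) = -33 cm
15–17 s: ½(-11 + 7)(2) = -4 cm
Net displacement = -62 cm

-62 cm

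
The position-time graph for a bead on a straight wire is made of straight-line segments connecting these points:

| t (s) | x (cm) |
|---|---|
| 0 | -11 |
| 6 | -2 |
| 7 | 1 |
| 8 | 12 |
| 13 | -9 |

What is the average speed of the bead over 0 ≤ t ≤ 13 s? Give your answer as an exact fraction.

Average speed = (total path length)/(elapsed time); on a piecewise-linear x-t graph the path length is Σ|Δx|.
0–6 s: |Δx| = |-2 − -11| = 9 cm
6–7 s: |Δx| = |1 − -2| = 3 cm
7–8 s: |Δx| = |12 − 1| = 11 cm
8–13 s: |Δx| = |-9 − 12| = 21 cm
Total path = 44 cm; average speed = 44/13 = 44/13 cm/s.

44/13 cm/s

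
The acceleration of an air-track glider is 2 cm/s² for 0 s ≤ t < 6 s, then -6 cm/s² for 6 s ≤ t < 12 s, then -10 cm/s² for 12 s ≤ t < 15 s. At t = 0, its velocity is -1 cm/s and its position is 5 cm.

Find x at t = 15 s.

-127 cm

On each constant-a segment, Δv = aΔt and Δx = v₀Δt + ½aΔt²; chain segment to segment.
0–6 s: v starts -1 cm/s; Δx = -1·6 + ½·2·6² = 30 cm; v ends 11 cm/s.
6–12 s: v starts 11 cm/s; Δx = 11·6 + ½·-6·6² = -42 cm; v ends -25 cm/s.
12–15 s: v starts -25 cm/s; Δx = -25·3 + ½·-10·3² = -120 cm; v ends -55 cm/s.
x(15) = 5 + Σ Δx = -127 cm.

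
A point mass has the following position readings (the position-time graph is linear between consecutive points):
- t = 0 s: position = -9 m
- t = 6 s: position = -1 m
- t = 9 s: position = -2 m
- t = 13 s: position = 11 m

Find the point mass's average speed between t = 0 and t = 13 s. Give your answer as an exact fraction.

22/13 m/s

Average speed = (total path length)/(elapsed time); on a piecewise-linear x-t graph the path length is Σ|Δx|.
0–6 s: |Δx| = |-1 − -9| = 8 m
6–9 s: |Δx| = |-2 − -1| = 1 m
9–13 s: |Δx| = |11 − -2| = 13 m
Total path = 22 m; average speed = 22/13 = 22/13 m/s.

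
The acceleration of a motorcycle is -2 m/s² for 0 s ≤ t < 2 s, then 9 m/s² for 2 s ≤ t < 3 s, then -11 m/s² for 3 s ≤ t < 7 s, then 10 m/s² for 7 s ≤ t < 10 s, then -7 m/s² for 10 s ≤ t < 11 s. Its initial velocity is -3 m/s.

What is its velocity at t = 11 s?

-19 m/s

Δv equals the area under the a-t graph; then v = v₀ + Δv.
0–2 s: -2 × 2 = -4 m/s
2–3 s: 9 × 1 = 9 m/s
3–7 s: -11 × 4 = -44 m/s
7–10 s: 10 × 3 = 30 m/s
10–11 s: -7 × 1 = -7 m/s
Δv = -16 m/s, so v(11) = -3 + (-16) = -19 m/s.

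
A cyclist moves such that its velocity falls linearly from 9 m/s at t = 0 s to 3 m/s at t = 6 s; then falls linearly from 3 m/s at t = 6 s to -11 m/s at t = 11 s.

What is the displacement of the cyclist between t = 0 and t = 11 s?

Displacement is the signed area under the v-t curve.
0–6 s: ½(9 + 3)(6) = 36 m
6–11 s: ½(3 + -11)(5) = -20 m
Net displacement = 16 m

16 m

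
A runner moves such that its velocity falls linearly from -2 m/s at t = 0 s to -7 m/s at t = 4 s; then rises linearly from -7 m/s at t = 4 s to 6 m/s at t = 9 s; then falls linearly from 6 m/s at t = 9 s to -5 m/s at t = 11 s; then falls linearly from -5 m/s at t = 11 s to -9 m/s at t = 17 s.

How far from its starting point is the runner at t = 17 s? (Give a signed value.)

-61.5 m

Net displacement equals the area under the velocity-time graph (areas below the axis count negative).
0–4 s: ½(-2 + -7)(4) = -18 m
4–9 s: ½(-7 + 6)(5) = -2.5 m
9–11 s: ½(6 + -5)(2) = 1 m
11–17 s: ½(-5 + -9)(6) = -42 m
Net displacement = -61.5 m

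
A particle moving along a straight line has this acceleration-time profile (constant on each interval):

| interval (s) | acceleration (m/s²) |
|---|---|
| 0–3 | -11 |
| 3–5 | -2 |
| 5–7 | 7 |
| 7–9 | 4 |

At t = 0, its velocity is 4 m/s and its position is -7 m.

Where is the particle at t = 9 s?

On each constant-a segment, Δv = aΔt and Δx = v₀Δt + ½aΔt²; chain segment to segment.
0–3 s: v starts 4 m/s; Δx = 4·3 + ½·-11·3² = -37.5 m; v ends -29 m/s.
3–5 s: v starts -29 m/s; Δx = -29·2 + ½·-2·2² = -62 m; v ends -33 m/s.
5–7 s: v starts -33 m/s; Δx = -33·2 + ½·7·2² = -52 m; v ends -19 m/s.
7–9 s: v starts -19 m/s; Δx = -19·2 + ½·4·2² = -30 m; v ends -11 m/s.
x(9) = -7 + Σ Δx = -188.5 m.

-188.5 m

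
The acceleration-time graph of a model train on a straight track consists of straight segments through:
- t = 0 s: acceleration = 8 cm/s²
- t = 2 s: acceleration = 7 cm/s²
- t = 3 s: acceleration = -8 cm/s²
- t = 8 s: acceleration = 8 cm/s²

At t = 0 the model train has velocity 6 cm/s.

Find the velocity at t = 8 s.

Δv equals the area under the a-t graph; then v = v₀ + Δv.
0–2 s: ½(8 + 7)(2) = 15 cm/s
2–3 s: ½(7 + -8)(1) = -0.5 cm/s
3–8 s: ½(-8 + 8)(5) = 0 cm/s
Δv = 14.5 cm/s, so v(8) = 6 + (14.5) = 20.5 cm/s.

20.5 cm/s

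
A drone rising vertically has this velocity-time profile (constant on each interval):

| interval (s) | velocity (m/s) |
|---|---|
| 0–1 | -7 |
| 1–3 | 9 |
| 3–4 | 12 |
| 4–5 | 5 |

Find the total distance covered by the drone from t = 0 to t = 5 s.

Total distance travelled is ∫|v| dt — sum the magnitudes of each area piece.
0–1 s: |-7| × 1 = 7 m
1–3 s: |9| × 2 = 18 m
3–4 s: |12| × 1 = 12 m
4–5 s: |5| × 1 = 5 m
Total distance = 42 m

42 m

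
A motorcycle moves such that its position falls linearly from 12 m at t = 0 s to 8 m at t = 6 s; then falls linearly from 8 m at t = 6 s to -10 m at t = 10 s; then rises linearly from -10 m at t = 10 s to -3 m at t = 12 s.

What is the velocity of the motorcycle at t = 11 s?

3.5 m/s

Velocity is the slope of the x-t graph on 10–12 s: (-3 − -10)/(12 − 10) = 3.5 m/s.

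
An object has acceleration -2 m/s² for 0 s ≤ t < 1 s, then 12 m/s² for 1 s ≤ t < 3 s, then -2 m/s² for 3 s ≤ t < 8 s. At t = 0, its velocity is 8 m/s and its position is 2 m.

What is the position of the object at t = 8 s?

170 m

On each constant-a segment, Δv = aΔt and Δx = v₀Δt + ½aΔt²; chain segment to segment.
0–1 s: v starts 8 m/s; Δx = 8·1 + ½·-2·1² = 7 m; v ends 6 m/s.
1–3 s: v starts 6 m/s; Δx = 6·2 + ½·12·2² = 36 m; v ends 30 m/s.
3–8 s: v starts 30 m/s; Δx = 30·5 + ½·-2·5² = 125 m; v ends 20 m/s.
x(8) = 2 + Σ Δx = 170 m.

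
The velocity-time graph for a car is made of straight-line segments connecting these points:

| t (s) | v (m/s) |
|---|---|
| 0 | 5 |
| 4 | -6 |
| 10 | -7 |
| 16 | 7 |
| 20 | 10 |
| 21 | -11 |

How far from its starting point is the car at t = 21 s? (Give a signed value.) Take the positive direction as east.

Net displacement equals the area under the velocity-time graph (areas below the axis count negative).
0–4 s: ½(5 + -6)(4) = -2 m
4–10 s: ½(-6 + -7)(6) = -39 m
10–16 s: ½(-7 + 7)(6) = 0 m
16–20 s: ½(7 + 10)(4) = 34 m
20–21 s: ½(10 + -11)(1) = -0.5 m
Net displacement = -7.5 m

-7.5 m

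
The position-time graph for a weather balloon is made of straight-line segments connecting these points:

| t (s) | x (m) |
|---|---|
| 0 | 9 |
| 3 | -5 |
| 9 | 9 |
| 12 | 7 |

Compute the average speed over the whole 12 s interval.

2.5 m/s

Average speed = (total path length)/(elapsed time); on a piecewise-linear x-t graph the path length is Σ|Δx|.
0–3 s: |Δx| = |-5 − 9| = 14 m
3–9 s: |Δx| = |9 − -5| = 14 m
9–12 s: |Δx| = |7 − 9| = 2 m
Total path = 30 m; average speed = 30/12 = 2.5 m/s.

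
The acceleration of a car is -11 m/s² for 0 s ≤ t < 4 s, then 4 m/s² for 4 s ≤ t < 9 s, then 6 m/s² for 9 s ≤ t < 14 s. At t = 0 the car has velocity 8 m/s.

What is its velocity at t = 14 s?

14 m/s

Δv equals the area under the a-t graph; then v = v₀ + Δv.
0–4 s: -11 × 4 = -44 m/s
4–9 s: 4 × 5 = 20 m/s
9–14 s: 6 × 5 = 30 m/s
Δv = 6 m/s, so v(14) = 8 + (6) = 14 m/s.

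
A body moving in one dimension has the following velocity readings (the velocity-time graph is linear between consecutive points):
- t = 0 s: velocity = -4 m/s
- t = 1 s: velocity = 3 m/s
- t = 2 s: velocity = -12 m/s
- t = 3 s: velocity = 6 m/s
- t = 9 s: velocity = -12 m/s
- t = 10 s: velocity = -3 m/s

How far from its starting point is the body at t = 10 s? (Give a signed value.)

-33.5 m

Net displacement equals the area under the velocity-time graph (areas below the axis count negative).
0–1 s: ½(-4 + 3)(1) = -0.5 m
1–2 s: ½(3 + -12)(1) = -4.5 m
2–3 s: ½(-12 + 6)(1) = -3 m
3–9 s: ½(6 + -12)(6) = -18 m
9–10 s: ½(-12 + -3)(1) = -7.5 m
Net displacement = -33.5 m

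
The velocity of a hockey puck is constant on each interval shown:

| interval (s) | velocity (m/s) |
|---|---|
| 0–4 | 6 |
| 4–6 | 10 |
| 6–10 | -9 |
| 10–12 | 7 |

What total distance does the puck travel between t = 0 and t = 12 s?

94 m

Distance (not displacement) is the total path length: add the absolute areas under v-t.
0–4 s: |6| × 4 = 24 m
4–6 s: |10| × 2 = 20 m
6–10 s: |-9| × 4 = 36 m
10–12 s: |7| × 2 = 14 m
Total distance = 94 m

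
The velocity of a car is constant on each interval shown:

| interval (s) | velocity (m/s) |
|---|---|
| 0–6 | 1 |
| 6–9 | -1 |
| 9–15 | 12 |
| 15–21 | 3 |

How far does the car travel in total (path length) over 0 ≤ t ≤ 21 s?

Distance (not displacement) is the total path length: add the absolute areas under v-t.
0–6 s: |1| × 6 = 6 m
6–9 s: |-1| × 3 = 3 m
9–15 s: |12| × 6 = 72 m
15–21 s: |3| × 6 = 18 m
Total distance = 99 m

99 m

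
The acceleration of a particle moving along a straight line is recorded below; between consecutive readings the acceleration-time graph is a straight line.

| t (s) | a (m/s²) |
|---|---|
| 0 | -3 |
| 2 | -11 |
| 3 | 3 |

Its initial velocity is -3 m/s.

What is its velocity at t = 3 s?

Δv equals the area under the a-t graph; then v = v₀ + Δv.
0–2 s: ½(-3 + -11)(2) = -14 m/s
2–3 s: ½(-11 + 3)(1) = -4 m/s
Δv = -18 m/s, so v(3) = -3 + (-18) = -21 m/s.

-21 m/s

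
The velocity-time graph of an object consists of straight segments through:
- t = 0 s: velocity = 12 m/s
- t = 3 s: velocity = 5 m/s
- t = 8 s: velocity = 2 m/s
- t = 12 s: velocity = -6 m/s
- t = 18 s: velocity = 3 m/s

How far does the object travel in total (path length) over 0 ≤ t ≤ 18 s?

68 m

Distance (not displacement) is the total path length: add the absolute areas under v-t.
0–3 s: |½(12 + 5)(3)| = 25.5 m
3–8 s: |½(5 + 2)(5)| = 17.5 m
8–12 s: v = 0 at t = 9 s; triangle areas 1 + 9 = 10 m
12–18 s: v = 0 at t = 16 s; triangle areas 12 + 3 = 15 m
Total distance = 68 m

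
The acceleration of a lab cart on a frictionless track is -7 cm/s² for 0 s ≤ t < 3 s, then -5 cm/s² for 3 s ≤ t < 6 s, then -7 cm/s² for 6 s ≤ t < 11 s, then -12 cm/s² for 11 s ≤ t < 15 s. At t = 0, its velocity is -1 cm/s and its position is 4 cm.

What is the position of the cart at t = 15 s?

On each constant-a segment, Δv = aΔt and Δx = v₀Δt + ½aΔt²; chain segment to segment.
0–3 s: v starts -1 cm/s; Δx = -1·3 + ½·-7·3² = -34.5 cm; v ends -22 cm/s.
3–6 s: v starts -22 cm/s; Δx = -22·3 + ½·-5·3² = -88.5 cm; v ends -37 cm/s.
6–11 s: v starts -37 cm/s; Δx = -37·5 + ½·-7·5² = -272.5 cm; v ends -72 cm/s.
11–15 s: v starts -72 cm/s; Δx = -72·4 + ½·-12·4² = -384 cm; v ends -120 cm/s.
x(15) = 4 + Σ Δx = -775.5 cm.

-775.5 cm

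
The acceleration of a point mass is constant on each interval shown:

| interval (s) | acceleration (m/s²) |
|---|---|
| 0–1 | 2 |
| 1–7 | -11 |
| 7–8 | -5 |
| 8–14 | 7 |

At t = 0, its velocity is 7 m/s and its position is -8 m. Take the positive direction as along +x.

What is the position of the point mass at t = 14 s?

-449.5 m

On each constant-a segment, Δv = aΔt and Δx = v₀Δt + ½aΔt²; chain segment to segment.
0–1 s: v starts 7 m/s; Δx = 7·1 + ½·2·1² = 8 m; v ends 9 m/s.
1–7 s: v starts 9 m/s; Δx = 9·6 + ½·-11·6² = -144 m; v ends -57 m/s.
7–8 s: v starts -57 m/s; Δx = -57·1 + ½·-5·1² = -59.5 m; v ends -62 m/s.
8–14 s: v starts -62 m/s; Δx = -62·6 + ½·7·6² = -246 m; v ends -20 m/s.
x(14) = -8 + Σ Δx = -449.5 m.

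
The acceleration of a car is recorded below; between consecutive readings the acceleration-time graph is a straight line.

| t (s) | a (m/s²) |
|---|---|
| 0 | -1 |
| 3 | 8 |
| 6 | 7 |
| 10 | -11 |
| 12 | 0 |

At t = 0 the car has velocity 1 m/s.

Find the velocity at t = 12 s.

15 m/s

Δv equals the area under the a-t graph; then v = v₀ + Δv.
0–3 s: ½(-1 + 8)(3) = 10.5 m/s
3–6 s: ½(8 + 7)(3) = 22.5 m/s
6–10 s: ½(7 + -11)(4) = -8 m/s
10–12 s: ½(-11 + 0)(2) = -11 m/s
Δv = 14 m/s, so v(12) = 1 + (14) = 15 m/s.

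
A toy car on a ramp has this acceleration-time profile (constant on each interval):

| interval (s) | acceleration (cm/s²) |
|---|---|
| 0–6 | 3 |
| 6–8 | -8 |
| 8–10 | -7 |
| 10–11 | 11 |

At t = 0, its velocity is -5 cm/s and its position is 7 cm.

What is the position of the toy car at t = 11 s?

On each constant-a segment, Δv = aΔt and Δx = v₀Δt + ½aΔt²; chain segment to segment.
0–6 s: v starts -5 cm/s; Δx = -5·6 + ½·3·6² = 24 cm; v ends 13 cm/s.
6–8 s: v starts 13 cm/s; Δx = 13·2 + ½·-8·2² = 10 cm; v ends -3 cm/s.
8–10 s: v starts -3 cm/s; Δx = -3·2 + ½·-7·2² = -20 cm; v ends -17 cm/s.
10–11 s: v starts -17 cm/s; Δx = -17·1 + ½·11·1² = -11.5 cm; v ends -6 cm/s.
x(11) = 7 + Σ Δx = 9.5 cm.

9.5 cm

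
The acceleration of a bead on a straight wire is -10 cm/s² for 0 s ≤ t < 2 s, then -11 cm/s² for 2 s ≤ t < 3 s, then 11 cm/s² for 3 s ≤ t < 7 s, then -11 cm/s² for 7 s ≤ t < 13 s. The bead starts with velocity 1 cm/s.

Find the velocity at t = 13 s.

Δv equals the area under the a-t graph; then v = v₀ + Δv.
0–2 s: -10 × 2 = -20 cm/s
2–3 s: -11 × 1 = -11 cm/s
3–7 s: 11 × 4 = 44 cm/s
7–13 s: -11 × 6 = -66 cm/s
Δv = -53 cm/s, so v(13) = 1 + (-53) = -52 cm/s.

-52 cm/s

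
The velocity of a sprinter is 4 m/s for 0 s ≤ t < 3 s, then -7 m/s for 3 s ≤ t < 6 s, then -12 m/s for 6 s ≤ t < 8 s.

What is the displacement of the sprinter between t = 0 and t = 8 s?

Net displacement equals the area under the velocity-time graph (areas below the axis count negative).
0–3 s: 4 × 3 = 12 m
3–6 s: -7 × 3 = -21 m
6–8 s: -12 × 2 = -24 m
Net displacement = -33 m

-33 m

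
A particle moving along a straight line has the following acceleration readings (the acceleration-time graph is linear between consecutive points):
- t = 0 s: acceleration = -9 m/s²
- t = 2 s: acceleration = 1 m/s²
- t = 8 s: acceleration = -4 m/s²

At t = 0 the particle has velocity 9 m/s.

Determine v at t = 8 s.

-8 m/s

Δv equals the area under the a-t graph; then v = v₀ + Δv.
0–2 s: ½(-9 + 1)(2) = -8 m/s
2–8 s: ½(1 + -4)(6) = -9 m/s
Δv = -17 m/s, so v(8) = 9 + (-17) = -8 m/s.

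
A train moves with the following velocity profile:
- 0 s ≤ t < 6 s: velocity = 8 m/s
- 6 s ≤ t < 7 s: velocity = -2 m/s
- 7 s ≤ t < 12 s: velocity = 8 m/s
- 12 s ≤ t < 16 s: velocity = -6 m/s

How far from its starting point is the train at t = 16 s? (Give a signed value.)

62 m

Net displacement equals the area under the velocity-time graph (areas below the axis count negative).
0–6 s: 8 × 6 = 48 m
6–7 s: -2 × 1 = -2 m
7–12 s: 8 × 5 = 40 m
12–16 s: -6 × 4 = -24 m
Net displacement = 62 m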